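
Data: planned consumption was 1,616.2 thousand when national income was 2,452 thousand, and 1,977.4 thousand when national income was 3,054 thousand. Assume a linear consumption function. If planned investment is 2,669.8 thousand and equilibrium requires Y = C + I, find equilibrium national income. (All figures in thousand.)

MPC = (1977.4 − 1616.2)/(3054 − 2452) = 361.2/602 = 0.6
a = 1616.2 − 0.6(2452) = 145
Equilibrium: Y = 145 + 0.6Y + 2669.8
0.4Y = 2814.8, so Y = 2814.8/0.4 = 7037

Y = 7037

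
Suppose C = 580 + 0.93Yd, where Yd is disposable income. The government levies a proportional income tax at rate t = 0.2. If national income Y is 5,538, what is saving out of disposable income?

Yd = (1 − 0.2)(5538) = 0.8(5538) = 4430.4
C = 580 + 0.93(4430.4) = 580 + 4120.272 = 4700.272
S = Yd − C = 4430.4 − 4700.272 = -269.872

S = -269.872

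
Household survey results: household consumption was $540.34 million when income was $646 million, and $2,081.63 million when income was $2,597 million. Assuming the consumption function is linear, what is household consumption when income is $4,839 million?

C = 3852.81

MPC = (2081.63 − 540.34)/(2597 − 646) = 1541.29/1951 = 0.79
a = 540.34 − 0.79(646) = 540.34 − 510.34 = 30
C = 30 + 0.79(4839) = 30 + 3822.81 = 3852.81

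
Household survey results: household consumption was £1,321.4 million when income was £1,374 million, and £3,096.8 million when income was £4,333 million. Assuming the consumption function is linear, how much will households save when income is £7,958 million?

S = 2686.2

MPC = (3096.8 − 1321.4)/(4333 − 1374) = 1775.4/2959 = 0.6
a = 1321.4 − 0.6(1374) = 1321.4 − 824.4 = 497
C = 497 + 0.6(7958) = 5271.8
S = 7958 − 5271.8 = 2686.2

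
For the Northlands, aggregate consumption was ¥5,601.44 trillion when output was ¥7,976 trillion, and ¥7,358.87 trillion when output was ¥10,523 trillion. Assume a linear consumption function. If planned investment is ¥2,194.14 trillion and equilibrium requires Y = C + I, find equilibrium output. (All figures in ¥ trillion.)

MPC = (7358.87 − 5601.44)/(10523 − 7976) = 1757.43/2547 = 0.69
a = 5601.44 − 0.69(7976) = 98
Equilibrium: Y = 98 + 0.69Y + 2194.14
0.31Y = 2292.14, so Y = 2292.14/0.31 = 7394

Y = 7394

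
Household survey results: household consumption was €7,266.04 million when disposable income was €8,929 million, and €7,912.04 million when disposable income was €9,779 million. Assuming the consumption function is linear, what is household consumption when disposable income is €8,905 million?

MPC = (7912.04 − 7266.04)/(9779 − 8929) = 646/850 = 0.76
a = 7266.04 − 0.76(8929) = 7266.04 − 6786.04 = 480
C = 480 + 0.76(8905) = 480 + 6767.8 = 7247.8

C = 7247.8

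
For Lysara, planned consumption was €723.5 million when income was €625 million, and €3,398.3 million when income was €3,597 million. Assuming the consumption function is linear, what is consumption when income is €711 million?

C = 800.9

MPC = (3398.3 − 723.5)/(3597 − 625) = 2674.8/2972 = 0.9
a = 723.5 − 0.9(625) = 723.5 − 562.5 = 161
C = 161 + 0.9(711) = 161 + 639.9 = 800.9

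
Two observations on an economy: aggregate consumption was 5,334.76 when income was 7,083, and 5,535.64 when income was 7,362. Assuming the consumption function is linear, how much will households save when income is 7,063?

MPC = (5535.64 − 5334.76)/(7362 − 7083) = 200.88/279 = 0.72
a = 5334.76 − 0.72(7083) = 5334.76 − 5099.76 = 235
C = 235 + 0.72(7063) = 5320.36
S = 7063 − 5320.36 = 1742.64

S = 1742.64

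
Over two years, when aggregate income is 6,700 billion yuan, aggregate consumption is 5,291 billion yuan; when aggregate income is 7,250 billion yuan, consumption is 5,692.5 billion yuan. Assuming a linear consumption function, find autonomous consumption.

MPC = ΔC/ΔY = (5692.5 − 5291)/(7250 − 6700) = 401.5/550 = 0.73
a = C − MPC·Y = 5291 − 0.73(6700) = 5291 − 4891 = 400

a = 400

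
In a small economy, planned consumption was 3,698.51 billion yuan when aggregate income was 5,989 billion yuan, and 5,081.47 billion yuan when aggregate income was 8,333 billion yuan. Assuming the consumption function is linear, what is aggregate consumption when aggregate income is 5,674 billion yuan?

MPC = (5081.47 − 3698.51)/(8333 − 5989) = 1382.96/2344 = 0.59
a = 3698.51 − 0.59(5989) = 3698.51 − 3533.51 = 165
C = 165 + 0.59(5674) = 165 + 3347.66 = 3512.66

C = 3512.66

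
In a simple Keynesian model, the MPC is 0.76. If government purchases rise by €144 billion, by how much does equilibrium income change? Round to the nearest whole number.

ΔY ≈ 600

The multiplier is 1/(1 − MPC) = 1/0.24.
ΔY = 144/0.24 = 600.00 ≈ 600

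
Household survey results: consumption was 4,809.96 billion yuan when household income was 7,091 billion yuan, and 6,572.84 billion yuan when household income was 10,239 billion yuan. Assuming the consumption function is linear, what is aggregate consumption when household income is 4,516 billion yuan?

C = 3367.96

MPC = (6572.84 − 4809.96)/(10239 − 7091) = 1762.88/3148 = 0.56
a = 4809.96 − 0.56(7091) = 4809.96 − 3970.96 = 839
C = 839 + 0.56(4516) = 839 + 2528.96 = 3367.96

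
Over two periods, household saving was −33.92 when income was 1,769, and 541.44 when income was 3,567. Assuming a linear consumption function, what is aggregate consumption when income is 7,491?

C = 5693.88

MPS = ΔS/ΔY = (541.44 − (-33.92))/(3567 − 1769) = 575.36/1798 = 0.32
MPC = 1 − MPS = 0.68
Autonomous saving = -33.92 − 0.32(1769) = -600, so a = 600
C = 600 + 0.68(7491) = 600 + 5093.88 = 5693.88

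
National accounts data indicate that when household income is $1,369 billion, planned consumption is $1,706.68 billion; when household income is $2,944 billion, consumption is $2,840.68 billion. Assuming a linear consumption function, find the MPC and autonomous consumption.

MPC = ΔC/ΔY = (2840.68 − 1706.68)/(2944 − 1369) = 1134/1575 = 0.72
a = C − MPC·Y = 1706.68 − 0.72(1369) = 1706.68 − 985.68 = 721

MPC = 0.72; a = 721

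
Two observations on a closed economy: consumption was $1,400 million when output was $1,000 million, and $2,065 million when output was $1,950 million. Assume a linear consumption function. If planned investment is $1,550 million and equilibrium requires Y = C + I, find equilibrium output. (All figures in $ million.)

MPC = (2065 − 1400)/(1950 − 1000) = 665/950 = 0.7
a = 1400 − 0.7(1000) = 700
Equilibrium: Y = 700 + 0.7Y + 1550
0.3Y = 2250, so Y = 2250/0.3 = 7500

Y = 7500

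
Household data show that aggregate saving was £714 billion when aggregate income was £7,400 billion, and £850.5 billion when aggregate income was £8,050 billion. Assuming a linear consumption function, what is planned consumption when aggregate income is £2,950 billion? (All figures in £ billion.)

C = 3170.5

MPS = ΔS/ΔY = (850.5 − 714)/(8050 − 7400) = 136.5/650 = 0.21
MPC = 1 − MPS = 0.79
Autonomous saving = 714 − 0.21(7400) = -840, so a = 840
C = 840 + 0.79(2950) = 840 + 2330.5 = 3170.5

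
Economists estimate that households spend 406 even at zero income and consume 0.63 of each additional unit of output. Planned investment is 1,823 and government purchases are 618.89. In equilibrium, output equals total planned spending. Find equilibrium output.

Y = C + I + G = 406 + 0.63Y + 1823 + 618.89
Y − 0.63Y = 2847.89
0.37Y = 2847.89, so Y = 2847.89/0.37 = 7697

Y = 7697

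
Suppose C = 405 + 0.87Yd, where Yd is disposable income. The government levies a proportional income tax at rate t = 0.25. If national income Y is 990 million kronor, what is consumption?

Yd = (1 − 0.25)(990) = 0.75(990) = 742.5
C = 405 + 0.87(742.5) = 405 + 645.975 = 1050.975

C = 1050.975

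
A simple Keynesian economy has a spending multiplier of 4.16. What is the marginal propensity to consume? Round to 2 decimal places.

MPC = 0.76

k = 1/(1 − MPC), so 1 − MPC = 1/k = 1/4.16 = 0.2404
MPC = 1 − 0.2404 = 0.76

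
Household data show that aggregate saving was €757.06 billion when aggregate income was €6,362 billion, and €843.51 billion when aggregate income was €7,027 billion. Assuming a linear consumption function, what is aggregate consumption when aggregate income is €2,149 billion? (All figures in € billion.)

MPS = ΔS/ΔY = (843.51 − 757.06)/(7027 − 6362) = 86.45/665 = 0.13
MPC = 1 − MPS = 0.87
Autonomous saving = 757.06 − 0.13(6362) = -70, so a = 70
C = 70 + 0.87(2149) = 70 + 1869.63 = 1939.63

C = 1939.63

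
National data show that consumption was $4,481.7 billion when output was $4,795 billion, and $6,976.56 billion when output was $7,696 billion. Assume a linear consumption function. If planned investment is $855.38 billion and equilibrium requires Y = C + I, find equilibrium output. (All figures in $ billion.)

MPC = (6976.56 − 4481.7)/(7696 − 4795) = 2494.86/2901 = 0.86
a = 4481.7 − 0.86(4795) = 358
Equilibrium: Y = 358 + 0.86Y + 855.38
0.14Y = 1213.38, so Y = 1213.38/0.14 = 8667

Y = 8667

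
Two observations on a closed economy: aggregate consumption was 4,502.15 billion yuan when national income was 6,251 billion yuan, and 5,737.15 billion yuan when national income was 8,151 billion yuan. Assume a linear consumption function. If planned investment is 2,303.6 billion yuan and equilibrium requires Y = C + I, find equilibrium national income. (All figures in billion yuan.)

MPC = (5737.15 − 4502.15)/(8151 − 6251) = 1235/1900 = 0.65
a = 4502.15 − 0.65(6251) = 439
Equilibrium: Y = 439 + 0.65Y + 2303.6
0.35Y = 2742.6, so Y = 2742.6/0.35 = 7836

Y = 7836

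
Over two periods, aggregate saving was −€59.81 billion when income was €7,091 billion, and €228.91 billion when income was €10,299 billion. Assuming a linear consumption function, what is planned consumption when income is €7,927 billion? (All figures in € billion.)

C = 7911.57

MPS = ΔS/ΔY = (228.91 − (-59.81))/(10299 − 7091) = 288.72/3208 = 0.09
MPC = 1 − MPS = 0.91
Autonomous saving = -59.81 − 0.09(7091) = -698, so a = 698
C = 698 + 0.91(7927) = 698 + 7213.57 = 7911.57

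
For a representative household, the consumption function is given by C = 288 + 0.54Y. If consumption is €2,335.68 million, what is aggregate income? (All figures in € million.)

Y = 3792

288 + 0.54Y = 2335.68
0.54Y = 2047.68, so Y = 2047.68/0.54 = 3792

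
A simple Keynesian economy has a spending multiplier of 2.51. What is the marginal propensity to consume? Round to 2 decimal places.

MPC = 0.60

k = 1/(1 − MPC), so 1 − MPC = 1/k = 1/2.51 = 0.3984
MPC = 1 − 0.3984 = 0.60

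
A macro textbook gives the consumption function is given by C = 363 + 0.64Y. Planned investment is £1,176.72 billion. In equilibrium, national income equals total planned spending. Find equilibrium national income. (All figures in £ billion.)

Y = 4277

Y = C + I = 363 + 0.64Y + 1176.72
Y − 0.64Y = 1539.72
0.36Y = 1539.72, so Y = 1539.72/0.36 = 4277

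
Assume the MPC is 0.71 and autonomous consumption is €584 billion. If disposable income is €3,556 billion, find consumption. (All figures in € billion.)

C = 3108.76

C = 584 + 0.71(3556) = 584 + 2524.76 = 3108.76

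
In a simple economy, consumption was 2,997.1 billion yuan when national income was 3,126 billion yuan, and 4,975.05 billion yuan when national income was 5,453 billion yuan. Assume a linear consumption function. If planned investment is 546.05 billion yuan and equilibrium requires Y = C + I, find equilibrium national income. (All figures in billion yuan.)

MPC = (4975.05 − 2997.1)/(5453 − 3126) = 1977.95/2327 = 0.85
a = 2997.1 − 0.85(3126) = 340
Equilibrium: Y = 340 + 0.85Y + 546.05
0.15Y = 886.05, so Y = 886.05/0.15 = 5907

Y = 5907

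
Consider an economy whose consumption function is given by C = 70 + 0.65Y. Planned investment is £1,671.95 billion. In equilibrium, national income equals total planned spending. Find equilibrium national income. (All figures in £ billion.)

Y = C + I = 70 + 0.65Y + 1671.95
Y − 0.65Y = 1741.95
0.35Y = 1741.95, so Y = 1741.95/0.35 = 4977

Y = 4977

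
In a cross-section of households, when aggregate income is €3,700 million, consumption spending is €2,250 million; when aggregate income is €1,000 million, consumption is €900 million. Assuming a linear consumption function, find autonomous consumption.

MPC = ΔC/ΔY = (2250 − 900)/(3700 − 1000) = 1350/2700 = 0.5
a = C − MPC·Y = 900 − 0.5(1000) = 900 − 500 = 400

a = 400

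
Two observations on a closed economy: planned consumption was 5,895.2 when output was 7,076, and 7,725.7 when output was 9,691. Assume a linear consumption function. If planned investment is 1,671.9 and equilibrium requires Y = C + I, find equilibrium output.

MPC = (7725.7 − 5895.2)/(9691 − 7076) = 1830.5/2615 = 0.7
a = 5895.2 − 0.7(7076) = 942
Equilibrium: Y = 942 + 0.7Y + 1671.9
0.3Y = 2613.9, so Y = 2613.9/0.3 = 8713

Y = 8713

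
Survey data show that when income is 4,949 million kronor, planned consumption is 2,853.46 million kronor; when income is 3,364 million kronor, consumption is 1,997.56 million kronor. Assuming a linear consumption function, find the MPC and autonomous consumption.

MPC = ΔC/ΔY = (2853.46 − 1997.56)/(4949 − 3364) = 855.9/1585 = 0.54
a = C − MPC·Y = 1997.56 − 0.54(3364) = 1997.56 − 1816.56 = 181

MPC = 0.54; a = 181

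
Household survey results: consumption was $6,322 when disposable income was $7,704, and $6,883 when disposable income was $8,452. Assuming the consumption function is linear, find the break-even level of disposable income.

MPC = (6883 − 6322)/(8452 − 7704) = 561/748 = 0.75
a = 6322 − 0.75(7704) = 6322 − 5778 = 544
Break-even: Y = a/(1−MPC) = 544/0.25 = 2176

Y = 2176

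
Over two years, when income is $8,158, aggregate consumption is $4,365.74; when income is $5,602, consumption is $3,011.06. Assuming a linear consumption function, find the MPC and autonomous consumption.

MPC = 0.53; a = 42

MPC = ΔC/ΔY = (4365.74 − 3011.06)/(8158 − 5602) = 1354.68/2556 = 0.53
a = C − MPC·Y = 3011.06 − 0.53(5602) = 3011.06 − 2969.06 = 42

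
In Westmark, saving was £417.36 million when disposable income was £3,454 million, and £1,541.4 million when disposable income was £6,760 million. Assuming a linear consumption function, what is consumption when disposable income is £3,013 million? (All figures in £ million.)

C = 2745.58

MPS = ΔS/ΔY = (1541.4 − 417.36)/(6760 − 3454) = 1124.04/3306 = 0.34
MPC = 1 − MPS = 0.66
Autonomous saving = 417.36 − 0.34(3454) = -757, so a = 757
C = 757 + 0.66(3013) = 757 + 1988.58 = 2745.58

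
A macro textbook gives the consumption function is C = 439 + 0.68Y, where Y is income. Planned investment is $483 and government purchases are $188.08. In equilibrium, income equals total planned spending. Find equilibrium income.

Y = C + I + G = 439 + 0.68Y + 483 + 188.08
Y − 0.68Y = 1110.08
0.32Y = 1110.08, so Y = 1110.08/0.32 = 3469

Y = 3469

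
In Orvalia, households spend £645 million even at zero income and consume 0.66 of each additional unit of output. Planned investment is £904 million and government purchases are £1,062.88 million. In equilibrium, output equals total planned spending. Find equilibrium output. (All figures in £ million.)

Y = 7682

Y = C + I + G = 645 + 0.66Y + 904 + 1062.88
Y − 0.66Y = 2611.88
0.34Y = 2611.88, so Y = 2611.88/0.34 = 7682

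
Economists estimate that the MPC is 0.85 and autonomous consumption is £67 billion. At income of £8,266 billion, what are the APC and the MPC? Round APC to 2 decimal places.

MPC = 0.85 (the slope of the consumption function)
C = 67 + 0.85(8266) = 7093.1, so APC = 7093.1/8266 = 0.86

APC = 0.86; MPC = 0.85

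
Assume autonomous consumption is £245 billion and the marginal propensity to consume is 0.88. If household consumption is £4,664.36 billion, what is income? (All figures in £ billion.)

Y = 5022

245 + 0.88Y = 4664.36
0.88Y = 4419.36, so Y = 4419.36/0.88 = 5022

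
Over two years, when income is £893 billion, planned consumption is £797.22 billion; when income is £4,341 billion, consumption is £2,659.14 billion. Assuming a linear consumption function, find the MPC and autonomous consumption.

MPC = 0.54; a = 315

MPC = ΔC/ΔY = (2659.14 − 797.22)/(4341 − 893) = 1861.92/3448 = 0.54
a = C − MPC·Y = 797.22 − 0.54(893) = 797.22 − 482.22 = 315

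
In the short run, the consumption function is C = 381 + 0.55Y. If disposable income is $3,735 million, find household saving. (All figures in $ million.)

C = 381 + 0.55(3735) = 381 + 2054.25 = 2435.25
S = Y − C = 3735 − 2435.25 = 1299.75

S = 1299.75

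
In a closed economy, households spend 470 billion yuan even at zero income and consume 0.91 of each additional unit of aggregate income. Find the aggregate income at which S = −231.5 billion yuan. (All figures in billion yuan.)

Y = 2650

S = Y − C = -470 + 0.09Y
-470 + 0.09Y = -231.5, so 0.09Y = 238.5 and Y = 2650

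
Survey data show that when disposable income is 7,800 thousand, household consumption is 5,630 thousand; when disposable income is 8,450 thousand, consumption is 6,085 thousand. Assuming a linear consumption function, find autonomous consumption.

a = 170

MPC = ΔC/ΔY = (6085 − 5630)/(8450 − 7800) = 455/650 = 0.7
a = C − MPC·Y = 5630 − 0.7(7800) = 5630 − 5460 = 170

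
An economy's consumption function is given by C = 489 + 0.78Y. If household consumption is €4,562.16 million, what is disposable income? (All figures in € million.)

489 + 0.78Y = 4562.16
0.78Y = 4073.16, so Y = 4073.16/0.78 = 5222

Y = 5222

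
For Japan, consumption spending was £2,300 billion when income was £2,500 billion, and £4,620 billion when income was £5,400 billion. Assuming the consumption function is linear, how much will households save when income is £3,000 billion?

MPC = (4620 − 2300)/(5400 − 2500) = 2320/2900 = 0.8
a = 2300 − 0.8(2500) = 2300 − 2000 = 300
C = 300 + 0.8(3000) = 2700
S = 3000 − 2700 = 300

S = 300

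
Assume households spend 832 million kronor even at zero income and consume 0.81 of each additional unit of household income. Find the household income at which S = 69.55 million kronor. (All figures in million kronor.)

S = Y − C = -832 + 0.19Y
-832 + 0.19Y = 69.55, so 0.19Y = 901.55 and Y = 4745

Y = 4745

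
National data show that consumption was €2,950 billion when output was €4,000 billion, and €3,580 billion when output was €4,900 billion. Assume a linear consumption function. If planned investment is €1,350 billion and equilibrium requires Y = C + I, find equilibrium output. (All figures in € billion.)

MPC = (3580 − 2950)/(4900 − 4000) = 630/900 = 0.7
a = 2950 − 0.7(4000) = 150
Equilibrium: Y = 150 + 0.7Y + 1350
0.3Y = 1500, so Y = 1500/0.3 = 5000

Y = 5000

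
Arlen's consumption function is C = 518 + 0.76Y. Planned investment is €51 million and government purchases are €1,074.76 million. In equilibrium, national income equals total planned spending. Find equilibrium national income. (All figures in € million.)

Y = 6849

Y = C + I + G = 518 + 0.76Y + 51 + 1074.76
Y − 0.76Y = 1643.76
0.24Y = 1643.76, so Y = 1643.76/0.24 = 6849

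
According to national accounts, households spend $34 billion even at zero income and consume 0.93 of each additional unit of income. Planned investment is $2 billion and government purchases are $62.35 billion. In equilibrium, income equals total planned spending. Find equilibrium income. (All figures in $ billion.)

Y = 1405

Y = C + I + G = 34 + 0.93Y + 2 + 62.35
Y − 0.93Y = 98.35
0.07Y = 98.35, so Y = 98.35/0.07 = 1405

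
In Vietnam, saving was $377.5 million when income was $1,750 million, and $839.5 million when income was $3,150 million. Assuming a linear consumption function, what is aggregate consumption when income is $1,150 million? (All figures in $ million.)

C = 970.5

MPS = ΔS/ΔY = (839.5 − 377.5)/(3150 − 1750) = 462/1400 = 0.33
MPC = 1 − MPS = 0.67
Autonomous saving = 377.5 − 0.33(1750) = -200, so a = 200
C = 200 + 0.67(1150) = 200 + 770.5 = 970.5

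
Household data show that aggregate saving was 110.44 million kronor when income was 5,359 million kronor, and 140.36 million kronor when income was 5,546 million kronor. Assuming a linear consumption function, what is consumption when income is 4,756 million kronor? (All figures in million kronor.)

MPS = ΔS/ΔY = (140.36 − 110.44)/(5546 − 5359) = 29.92/187 = 0.16
MPC = 1 − MPS = 0.84
Autonomous saving = 110.44 − 0.16(5359) = -747, so a = 747
C = 747 + 0.84(4756) = 747 + 3995.04 = 4742.04

C = 4742.04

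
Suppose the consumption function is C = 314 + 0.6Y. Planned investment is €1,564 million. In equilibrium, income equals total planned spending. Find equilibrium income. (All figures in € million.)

Y = 4695

Y = C + I = 314 + 0.6Y + 1564
Y − 0.6Y = 1878
0.4Y = 1878, so Y = 1878/0.4 = 4695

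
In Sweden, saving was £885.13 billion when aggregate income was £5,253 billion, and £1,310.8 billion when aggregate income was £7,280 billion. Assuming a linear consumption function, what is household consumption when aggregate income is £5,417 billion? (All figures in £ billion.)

C = 4497.43

MPS = ΔS/ΔY = (1310.8 − 885.13)/(7280 − 5253) = 425.67/2027 = 0.21
MPC = 1 − MPS = 0.79
Autonomous saving = 885.13 − 0.21(5253) = -218, so a = 218
C = 218 + 0.79(5417) = 218 + 4279.43 = 4497.43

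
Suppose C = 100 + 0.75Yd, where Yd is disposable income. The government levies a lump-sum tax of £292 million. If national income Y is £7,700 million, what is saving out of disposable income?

S = 1752

Yd = Y − T = 7700 − 292 = 7408
C = 100 + 0.75(7408) = 100 + 5556 = 5656
S = Yd − C = 7408 − 5656 = 1752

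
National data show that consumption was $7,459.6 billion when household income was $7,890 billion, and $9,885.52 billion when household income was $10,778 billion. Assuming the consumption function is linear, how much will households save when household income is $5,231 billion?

MPC = (9885.52 − 7459.6)/(10778 − 7890) = 2425.92/2888 = 0.84
a = 7459.6 − 0.84(7890) = 7459.6 − 6627.6 = 832
C = 832 + 0.84(5231) = 5226.04
S = 5231 − 5226.04 = 4.96

S = 4.96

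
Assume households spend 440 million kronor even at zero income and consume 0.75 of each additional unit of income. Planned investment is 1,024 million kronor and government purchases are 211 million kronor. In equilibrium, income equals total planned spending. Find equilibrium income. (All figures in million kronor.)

Y = C + I + G = 440 + 0.75Y + 1024 + 211
Y − 0.75Y = 1675
0.25Y = 1675, so Y = 1675/0.25 = 6700

Y = 6700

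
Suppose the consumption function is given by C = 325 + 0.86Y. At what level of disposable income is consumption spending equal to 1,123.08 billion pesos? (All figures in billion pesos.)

325 + 0.86Y = 1123.08
0.86Y = 798.08, so Y = 798.08/0.86 = 928

Y = 928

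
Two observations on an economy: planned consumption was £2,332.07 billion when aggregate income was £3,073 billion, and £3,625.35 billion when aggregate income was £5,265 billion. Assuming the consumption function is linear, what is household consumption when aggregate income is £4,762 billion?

C = 3328.58

MPC = (3625.35 − 2332.07)/(5265 − 3073) = 1293.28/2192 = 0.59
a = 2332.07 − 0.59(3073) = 2332.07 − 1813.07 = 519
C = 519 + 0.59(4762) = 519 + 2809.58 = 3328.58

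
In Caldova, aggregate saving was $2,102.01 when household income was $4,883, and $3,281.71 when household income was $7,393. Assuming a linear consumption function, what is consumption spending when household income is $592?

C = 506.76

MPS = ΔS/ΔY = (3281.71 − 2102.01)/(7393 − 4883) = 1179.7/2510 = 0.47
MPC = 1 − MPS = 0.53
Autonomous saving = 2102.01 − 0.47(4883) = -193, so a = 193
C = 193 + 0.53(592) = 193 + 313.76 = 506.76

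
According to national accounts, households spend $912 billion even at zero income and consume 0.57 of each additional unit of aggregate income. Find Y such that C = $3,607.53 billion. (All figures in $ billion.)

Y = 4729

912 + 0.57Y = 3607.53
0.57Y = 2695.53, so Y = 2695.53/0.57 = 4729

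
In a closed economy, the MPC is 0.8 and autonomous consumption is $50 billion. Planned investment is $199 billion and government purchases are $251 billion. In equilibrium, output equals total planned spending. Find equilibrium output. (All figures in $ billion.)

Y = C + I + G = 50 + 0.8Y + 199 + 251
Y − 0.8Y = 500
0.2Y = 500, so Y = 500/0.2 = 2500

Y = 2500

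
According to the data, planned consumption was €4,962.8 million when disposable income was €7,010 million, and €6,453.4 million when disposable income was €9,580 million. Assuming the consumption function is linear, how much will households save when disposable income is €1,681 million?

S = -190.98

MPC = (6453.4 − 4962.8)/(9580 − 7010) = 1490.6/2570 = 0.58
a = 4962.8 − 0.58(7010) = 4962.8 − 4065.8 = 897
C = 897 + 0.58(1681) = 1871.98
S = 1681 − 1871.98 = -190.98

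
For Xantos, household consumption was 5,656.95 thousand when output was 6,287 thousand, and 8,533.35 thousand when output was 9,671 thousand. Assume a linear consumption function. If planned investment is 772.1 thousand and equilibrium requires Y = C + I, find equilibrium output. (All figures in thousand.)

MPC = (8533.35 − 5656.95)/(9671 − 6287) = 2876.4/3384 = 0.85
a = 5656.95 − 0.85(6287) = 313
Equilibrium: Y = 313 + 0.85Y + 772.1
0.15Y = 1085.1, so Y = 1085.1/0.15 = 7234

Y = 7234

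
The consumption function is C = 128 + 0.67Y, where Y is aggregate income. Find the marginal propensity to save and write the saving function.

MPS = 0.33; S = -128 + 0.33Y

MPS = 1 − MPC = 1 − 0.67 = 0.33
S = Y − C = -128 + 0.33Y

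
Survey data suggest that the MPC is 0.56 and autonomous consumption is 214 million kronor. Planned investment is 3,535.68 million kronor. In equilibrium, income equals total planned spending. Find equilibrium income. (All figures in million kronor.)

Y = 8522

Y = C + I = 214 + 0.56Y + 3535.68
Y − 0.56Y = 3749.68
0.44Y = 3749.68, so Y = 3749.68/0.44 = 8522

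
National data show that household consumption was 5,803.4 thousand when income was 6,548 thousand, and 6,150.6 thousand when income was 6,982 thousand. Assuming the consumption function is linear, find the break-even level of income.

Y = 2825

MPC = (6150.6 − 5803.4)/(6982 − 6548) = 347.2/434 = 0.8
a = 5803.4 − 0.8(6548) = 5803.4 − 5238.4 = 565
Break-even: Y = a/(1−MPC) = 565/0.2 = 2825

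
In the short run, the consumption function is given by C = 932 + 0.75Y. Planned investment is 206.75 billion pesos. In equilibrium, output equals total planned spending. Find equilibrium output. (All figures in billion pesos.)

Y = C + I = 932 + 0.75Y + 206.75
Y − 0.75Y = 1138.75
0.25Y = 1138.75, so Y = 1138.75/0.25 = 4555

Y = 4555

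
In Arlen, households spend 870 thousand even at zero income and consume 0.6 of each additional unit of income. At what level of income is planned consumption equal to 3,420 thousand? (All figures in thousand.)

870 + 0.6Y = 3420
0.6Y = 2550, so Y = 2550/0.6 = 4250

Y = 4250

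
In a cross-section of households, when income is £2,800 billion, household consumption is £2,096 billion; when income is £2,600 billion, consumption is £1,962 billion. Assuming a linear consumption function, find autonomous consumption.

MPC = ΔC/ΔY = (2096 − 1962)/(2800 − 2600) = 134/200 = 0.67
a = C − MPC·Y = 1962 − 0.67(2600) = 1962 − 1742 = 220

a = 220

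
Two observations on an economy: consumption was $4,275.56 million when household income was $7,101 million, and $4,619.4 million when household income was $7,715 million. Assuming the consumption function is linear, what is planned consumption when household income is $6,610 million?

MPC = (4619.4 − 4275.56)/(7715 − 7101) = 343.84/614 = 0.56
a = 4275.56 − 0.56(7101) = 4275.56 − 3976.56 = 299
C = 299 + 0.56(6610) = 299 + 3701.6 = 4000.6

C = 4000.6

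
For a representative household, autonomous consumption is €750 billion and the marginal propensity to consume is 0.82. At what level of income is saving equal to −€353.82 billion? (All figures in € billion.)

S = Y − C = -750 + 0.18Y
-750 + 0.18Y = -353.82, so 0.18Y = 396.18 and Y = 2201

Y = 2201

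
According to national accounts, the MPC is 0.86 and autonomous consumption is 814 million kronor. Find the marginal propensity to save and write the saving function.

MPS = 0.14; S = -814 + 0.14Y

MPS = 1 − MPC = 1 − 0.86 = 0.14
S = Y − C = -814 + 0.14Y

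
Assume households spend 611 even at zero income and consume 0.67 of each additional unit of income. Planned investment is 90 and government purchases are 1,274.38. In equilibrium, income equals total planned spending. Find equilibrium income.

Y = C + I + G = 611 + 0.67Y + 90 + 1274.38
Y − 0.67Y = 1975.38
0.33Y = 1975.38, so Y = 1975.38/0.33 = 5986

Y = 5986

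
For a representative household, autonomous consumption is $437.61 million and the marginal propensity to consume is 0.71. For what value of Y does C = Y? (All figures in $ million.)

Y = 1509

At break-even, C = Y: 437.61 + 0.71Y = Y
0.29Y = 437.61, so Y = 437.61/0.29 = 1509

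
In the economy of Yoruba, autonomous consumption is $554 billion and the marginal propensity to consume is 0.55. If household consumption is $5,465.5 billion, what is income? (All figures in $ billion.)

Y = 8930

554 + 0.55Y = 5465.5
0.55Y = 4911.5, so Y = 4911.5/0.55 = 8930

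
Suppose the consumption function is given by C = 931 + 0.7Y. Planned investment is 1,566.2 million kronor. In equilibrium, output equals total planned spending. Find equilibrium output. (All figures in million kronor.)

Y = C + I = 931 + 0.7Y + 1566.2
Y − 0.7Y = 2497.2
0.3Y = 2497.2, so Y = 2497.2/0.3 = 8324

Y = 8324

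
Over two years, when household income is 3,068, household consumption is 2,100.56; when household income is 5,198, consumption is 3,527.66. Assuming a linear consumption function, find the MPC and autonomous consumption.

MPC = 0.67; a = 45

MPC = ΔC/ΔY = (3527.66 − 2100.56)/(5198 − 3068) = 1427.1/2130 = 0.67
a = C − MPC·Y = 2100.56 − 0.67(3068) = 2100.56 − 2055.56 = 45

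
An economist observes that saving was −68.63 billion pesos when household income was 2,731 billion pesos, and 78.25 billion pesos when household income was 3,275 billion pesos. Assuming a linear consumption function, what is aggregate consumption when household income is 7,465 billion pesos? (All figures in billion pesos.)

MPS = ΔS/ΔY = (78.25 − (-68.63))/(3275 − 2731) = 146.88/544 = 0.27
MPC = 1 − MPS = 0.73
Autonomous saving = -68.63 − 0.27(2731) = -806, so a = 806
C = 806 + 0.73(7465) = 806 + 5449.45 = 6255.45

C = 6255.45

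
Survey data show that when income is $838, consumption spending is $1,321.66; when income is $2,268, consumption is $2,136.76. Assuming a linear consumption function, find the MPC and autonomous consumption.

MPC = 0.57; a = 844

MPC = ΔC/ΔY = (2136.76 − 1321.66)/(2268 − 838) = 815.1/1430 = 0.57
a = C − MPC·Y = 1321.66 − 0.57(838) = 1321.66 − 477.66 = 844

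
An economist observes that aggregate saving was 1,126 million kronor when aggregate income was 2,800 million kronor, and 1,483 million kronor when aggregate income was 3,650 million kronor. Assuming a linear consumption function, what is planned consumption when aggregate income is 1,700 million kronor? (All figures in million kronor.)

C = 1036

MPS = ΔS/ΔY = (1483 − 1126)/(3650 − 2800) = 357/850 = 0.42
MPC = 1 − MPS = 0.58
Autonomous saving = 1126 − 0.42(2800) = -50, so a = 50
C = 50 + 0.58(1700) = 50 + 986 = 1036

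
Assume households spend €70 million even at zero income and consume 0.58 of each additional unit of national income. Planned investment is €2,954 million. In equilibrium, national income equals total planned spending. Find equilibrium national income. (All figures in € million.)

Y = C + I = 70 + 0.58Y + 2954
Y − 0.58Y = 3024
0.42Y = 3024, so Y = 3024/0.42 = 7200

Y = 7200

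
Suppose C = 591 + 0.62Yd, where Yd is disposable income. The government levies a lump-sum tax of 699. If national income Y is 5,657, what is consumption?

Yd = Y − T = 5657 − 699 = 4958
C = 591 + 0.62(4958) = 591 + 3073.96 = 3664.96

C = 3664.96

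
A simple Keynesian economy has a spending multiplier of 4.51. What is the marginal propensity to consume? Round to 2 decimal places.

MPC = 0.78

k = 1/(1 − MPC), so 1 − MPC = 1/k = 1/4.51 = 0.2217
MPC = 1 − 0.2217 = 0.78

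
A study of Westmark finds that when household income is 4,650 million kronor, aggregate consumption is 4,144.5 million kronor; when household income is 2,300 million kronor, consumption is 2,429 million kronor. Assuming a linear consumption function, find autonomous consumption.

MPC = ΔC/ΔY = (4144.5 − 2429)/(4650 − 2300) = 1715.5/2350 = 0.73
a = C − MPC·Y = 2429 − 0.73(2300) = 2429 − 1679 = 750

a = 750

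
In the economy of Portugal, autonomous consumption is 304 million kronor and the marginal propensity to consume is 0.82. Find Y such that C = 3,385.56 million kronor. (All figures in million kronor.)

304 + 0.82Y = 3385.56
0.82Y = 3081.56, so Y = 3081.56/0.82 = 3758

Y = 3758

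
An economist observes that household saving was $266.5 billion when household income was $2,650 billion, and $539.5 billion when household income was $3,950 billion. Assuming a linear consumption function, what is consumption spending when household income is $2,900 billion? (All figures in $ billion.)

C = 2581

MPS = ΔS/ΔY = (539.5 − 266.5)/(3950 − 2650) = 273/1300 = 0.21
MPC = 1 − MPS = 0.79
Autonomous saving = 266.5 − 0.21(2650) = -290, so a = 290
C = 290 + 0.79(2900) = 290 + 2291 = 2581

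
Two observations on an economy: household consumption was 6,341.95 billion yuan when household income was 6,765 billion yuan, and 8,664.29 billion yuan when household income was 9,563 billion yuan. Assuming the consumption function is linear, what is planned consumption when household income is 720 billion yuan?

MPC = (8664.29 − 6341.95)/(9563 − 6765) = 2322.34/2798 = 0.83
a = 6341.95 − 0.83(6765) = 6341.95 − 5614.95 = 727
C = 727 + 0.83(720) = 727 + 597.6 = 1324.6

C = 1324.6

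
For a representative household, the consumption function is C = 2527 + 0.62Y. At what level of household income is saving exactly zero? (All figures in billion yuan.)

At break-even, C = Y: 2527 + 0.62Y = Y
0.38Y = 2527, so Y = 2527/0.38 = 6650

Y = 6650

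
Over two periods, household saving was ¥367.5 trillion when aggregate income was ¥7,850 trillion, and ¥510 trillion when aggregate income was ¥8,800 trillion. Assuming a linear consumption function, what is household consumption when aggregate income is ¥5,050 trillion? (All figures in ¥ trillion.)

MPS = ΔS/ΔY = (510 − 367.5)/(8800 − 7850) = 142.5/950 = 0.15
MPC = 1 − MPS = 0.85
Autonomous saving = 367.5 − 0.15(7850) = -810, so a = 810
C = 810 + 0.85(5050) = 810 + 4292.5 = 5102.5

C = 5102.5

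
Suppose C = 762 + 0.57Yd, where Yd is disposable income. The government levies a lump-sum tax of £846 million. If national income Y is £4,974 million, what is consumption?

C = 3114.96

Yd = Y − T = 4974 − 846 = 4128
C = 762 + 0.57(4128) = 762 + 2352.96 = 3114.96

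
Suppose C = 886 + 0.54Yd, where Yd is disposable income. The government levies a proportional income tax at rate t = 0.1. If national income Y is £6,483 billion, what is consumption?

Yd = (1 − 0.1)(6483) = 0.9(6483) = 5834.7
C = 886 + 0.54(5834.7) = 886 + 3150.738 = 4036.738

C = 4036.738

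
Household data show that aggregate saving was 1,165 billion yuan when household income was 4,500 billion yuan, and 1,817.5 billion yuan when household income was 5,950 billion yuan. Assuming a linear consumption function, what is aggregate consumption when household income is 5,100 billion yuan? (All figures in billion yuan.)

C = 3665

MPS = ΔS/ΔY = (1817.5 − 1165)/(5950 − 4500) = 652.5/1450 = 0.45
MPC = 1 − MPS = 0.55
Autonomous saving = 1165 − 0.45(4500) = -860, so a = 860
C = 860 + 0.55(5100) = 860 + 2805 = 3665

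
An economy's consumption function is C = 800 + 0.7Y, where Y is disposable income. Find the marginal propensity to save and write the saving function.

MPS = 0.3; S = -800 + 0.3Y

MPS = 1 − MPC = 1 − 0.7 = 0.3
S = Y − C = -800 + 0.3Y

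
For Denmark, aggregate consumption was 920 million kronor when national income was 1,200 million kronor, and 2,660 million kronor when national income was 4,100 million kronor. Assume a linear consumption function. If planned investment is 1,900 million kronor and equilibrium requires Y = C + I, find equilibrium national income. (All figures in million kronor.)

Y = 5250

MPC = (2660 − 920)/(4100 − 1200) = 1740/2900 = 0.6
a = 920 − 0.6(1200) = 200
Equilibrium: Y = 200 + 0.6Y + 1900
0.4Y = 2100, so Y = 2100/0.4 = 5250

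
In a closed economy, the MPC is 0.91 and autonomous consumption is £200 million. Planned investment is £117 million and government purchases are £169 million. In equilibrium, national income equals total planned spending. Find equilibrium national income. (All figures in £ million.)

Y = C + I + G = 200 + 0.91Y + 117 + 169
Y − 0.91Y = 486
0.09Y = 486, so Y = 486/0.09 = 5400

Y = 5400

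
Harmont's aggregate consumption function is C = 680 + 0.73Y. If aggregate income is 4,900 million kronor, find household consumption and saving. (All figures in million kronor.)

C = 680 + 0.73(4900) = 680 + 3577 = 4257
S = Y − C = 4900 − 4257 = 643

C = 4257; S = 643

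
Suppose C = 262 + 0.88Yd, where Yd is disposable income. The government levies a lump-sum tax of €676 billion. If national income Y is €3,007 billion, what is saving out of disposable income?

S = 17.72

Yd = Y − T = 3007 − 676 = 2331
C = 262 + 0.88(2331) = 262 + 2051.28 = 2313.28
S = Yd − C = 2331 − 2313.28 = 17.72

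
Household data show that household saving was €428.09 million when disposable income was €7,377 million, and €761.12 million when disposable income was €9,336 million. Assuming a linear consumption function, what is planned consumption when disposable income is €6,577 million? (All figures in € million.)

MPS = ΔS/ΔY = (761.12 − 428.09)/(9336 − 7377) = 333.03/1959 = 0.17
MPC = 1 − MPS = 0.83
Autonomous saving = 428.09 − 0.17(7377) = -826, so a = 826
C = 826 + 0.83(6577) = 826 + 5458.91 = 6284.91

C = 6284.91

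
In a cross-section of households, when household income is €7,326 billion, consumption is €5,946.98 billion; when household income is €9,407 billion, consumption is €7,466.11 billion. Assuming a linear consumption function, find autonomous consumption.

a = 599

MPC = ΔC/ΔY = (7466.11 − 5946.98)/(9407 − 7326) = 1519.13/2081 = 0.73
a = C − MPC·Y = 5946.98 − 0.73(7326) = 5946.98 − 5347.98 = 599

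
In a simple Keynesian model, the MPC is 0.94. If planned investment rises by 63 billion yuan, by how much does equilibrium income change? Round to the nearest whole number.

The multiplier is 1/(1 − MPC) = 1/0.06.
ΔY = 63/0.06 = 1050.00 ≈ 1050

ΔY ≈ 1050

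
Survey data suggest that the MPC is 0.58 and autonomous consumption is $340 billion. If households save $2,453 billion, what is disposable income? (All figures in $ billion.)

S = Y − C = -340 + 0.42Y
-340 + 0.42Y = 2453, so 0.42Y = 2793 and Y = 6650

Y = 6650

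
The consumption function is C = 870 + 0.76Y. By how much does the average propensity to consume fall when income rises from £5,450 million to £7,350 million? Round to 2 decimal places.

At Y = 5450: C = 870 + 0.76(5450) = 5012, APC = 5012/5450 = 0.920
At Y = 7350: C = 6456, APC = 6456/7350 = 0.878
Fall in APC = 0.920 − 0.878 = 0.042 ≈ 0.04

ΔAPC = 0.04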